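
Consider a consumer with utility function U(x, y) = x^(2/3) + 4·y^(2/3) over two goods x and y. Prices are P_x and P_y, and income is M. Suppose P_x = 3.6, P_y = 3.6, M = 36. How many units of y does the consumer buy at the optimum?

y* = 9.8462

MRS = MU_x/MU_y = (1/4)·(y/x)^(1/3). Set equal to P_x/P_y.
Hence y/x = (4·P_x/P_y)^(1/(1/3)), i.e. raised to the 3 power.
Substitute y = (y/x)·x into the budget: x* = M/(P_x + P_y·(y/x)).
Numerically y/x = 64, so x* = 36/(3.6 + 3.6·64) = 0.1538 and y* = 64·0.1538 = 9.8462.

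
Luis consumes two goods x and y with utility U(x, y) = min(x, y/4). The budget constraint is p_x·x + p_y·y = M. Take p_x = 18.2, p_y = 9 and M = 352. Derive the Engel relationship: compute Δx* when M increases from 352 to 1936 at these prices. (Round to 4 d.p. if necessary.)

Δx* = 29.2251

Leontief preferences: the optimum is at the kink where x/1 = y/4, i.e. y = 4·x.
Budget: p_x·x + p_y·4·x = M, so (p_x + 4·p_y)·x = M.
Demand: x*(p_x,p_y,M) = M/(p_x + 4·p_y), y* = 4·M/(p_x + 4·p_y).
Here 18.2 + 4·9 = 54.2, giving x* = 6.4945.
At M' = 1936: x* = 35.7196. Change: 35.7196 − 6.4945 = 29.2251.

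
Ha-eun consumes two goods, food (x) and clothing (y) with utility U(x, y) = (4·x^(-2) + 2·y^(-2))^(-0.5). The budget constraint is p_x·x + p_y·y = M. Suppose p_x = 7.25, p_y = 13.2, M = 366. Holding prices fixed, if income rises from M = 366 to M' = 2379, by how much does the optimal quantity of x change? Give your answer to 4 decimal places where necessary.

With the ratio pinned down, the budget gives x* = M/(p_x + p_y·(y/x)) and y* = (y/x)·x*.
Numerically y/x = 0.649997, so x* = 366/(7.25 + 13.2·0.649997) = 23.1207.
At M' = 2379: x* = 150.2846. Change: 150.2846 − 23.1207 = 127.1639.

Δx* = 127.1639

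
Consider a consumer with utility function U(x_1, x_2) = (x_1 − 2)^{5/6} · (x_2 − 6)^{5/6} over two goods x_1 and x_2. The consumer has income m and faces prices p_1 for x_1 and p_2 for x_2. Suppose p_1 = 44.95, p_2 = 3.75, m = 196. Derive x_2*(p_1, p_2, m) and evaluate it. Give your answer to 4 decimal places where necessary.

This is Cobb-Douglas in (x_1−2, x_2−6): tangency gives 5/6·p_2·(x_2−6) = 5/6·p_1·(x_1−2).
Substituting into the budget: x_1* = 2 + 0.5·(m − 2·p_1 − 6·p_2)/p_1, and x_2* = 6 + 0.5·(…)/p_2.
Discretionary income = 196 − 2·44.95 − 6·3.75 = 83.6; x_2* = 6 + 0.5·83.6/3.75 = 17.1467.

x_2* = 17.1467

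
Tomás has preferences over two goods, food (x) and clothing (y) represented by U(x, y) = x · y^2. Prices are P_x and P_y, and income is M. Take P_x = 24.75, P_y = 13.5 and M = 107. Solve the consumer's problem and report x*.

x* = 1.4411

The MRS is (1/2)·y/x. Set MRS = P_x/P_y.
Rearranging, P_y·y = 2·P_x·x. Substituting into the budget gives P_x·x·(1 + 2) = M.
Demand: x*(P_x,P_y,M) = 1/3·M/P_x and y* = 2/3·M/P_y.
At P_x=24.75, P_y=13.5, M=107: x* = 1/3·107/24.75 = 1.4411.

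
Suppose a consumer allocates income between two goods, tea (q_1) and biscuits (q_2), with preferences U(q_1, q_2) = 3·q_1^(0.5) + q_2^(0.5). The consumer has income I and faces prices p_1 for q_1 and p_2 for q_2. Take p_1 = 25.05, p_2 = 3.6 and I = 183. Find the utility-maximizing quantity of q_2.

From the CES first-order condition, 3·(q_2/q_1)^(0.5) = p_1/p_2.
Hence q_2/q_1 = ((1/3)·p_1/p_2)^(1/(0.5)), i.e. raised to the 2 power.
Substitute q_2 = (q_2/q_1)·q_1 into the budget: q_1* = I/(p_1 + p_2·(q_2/q_1)).
Numerically q_2/q_1 = 5.379823, so q_1* = 183/(25.05 + 3.6·5.379823) = 4.12 and q_2* = 5.379823·4.12 = 22.1649.

q_2* = 22.1649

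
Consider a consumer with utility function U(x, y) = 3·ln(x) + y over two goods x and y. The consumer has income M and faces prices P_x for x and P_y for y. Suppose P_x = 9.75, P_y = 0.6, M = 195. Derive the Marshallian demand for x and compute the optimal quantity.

MU_x = 3/x, MU_y = 1. Tangency: 3/x = P_x/P_y.
So x*(P_x,P_y) = 3·P_y/P_x, independent of income; and y* = (M − 3·P_y)/P_y.
At the given prices: x* = 3·0.6/9.75 = 0.1846.

x* = 0.1846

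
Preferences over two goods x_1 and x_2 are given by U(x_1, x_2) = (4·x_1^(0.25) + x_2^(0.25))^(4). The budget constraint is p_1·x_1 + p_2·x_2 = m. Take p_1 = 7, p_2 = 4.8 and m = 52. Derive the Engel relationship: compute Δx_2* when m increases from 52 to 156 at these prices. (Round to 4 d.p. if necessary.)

MU_x_1 ∝ 4·x_1^(-0.75), MU_x_2 ∝ x_2^(-0.75), so MRS = 4·(x_2/x_1)^(0.75) = p_1/p_2.
Solve for the ratio: x_2/x_1 = [(1/4)·p_1/p_2]^(4/3).
With the ratio pinned down, the budget gives x_1* = m/(p_1 + p_2·(x_2/x_1)) and x_2* = (x_2/x_1)·x_1*.
Numerically x_2/x_1 = 0.260453, so x_1* = 52/(7 + 4.8·0.260453) = 6.3029 and x_2* = 0.260453·6.3029 = 1.6416.
At m' = 156: x_2* = 4.9248. Change: 4.9248 − 1.6416 = 3.2832.

Δx_2* = 3.2832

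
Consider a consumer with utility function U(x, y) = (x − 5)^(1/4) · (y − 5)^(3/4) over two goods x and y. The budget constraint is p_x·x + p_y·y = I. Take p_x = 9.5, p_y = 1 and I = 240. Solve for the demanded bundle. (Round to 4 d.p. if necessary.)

MRS = (1/3)·(y−5)/(x−5). Tangency with p_x/p_y gives y−5 = 3·(p_x/p_y)·(x−5).
After buying the subsistence bundle (5, 5), a share 0.25 of the remaining income goes to x: x* = 5 + 0.25·(I − 5p_x − 5p_y)/p_x.
Discretionary income = 240 − 5·9.5 − 5·1 = 187.5; x* = 5 + 0.25·187.5/9.5 = 9.9342; y* = 5 + 0.75·187.5/1 = 145.625.

x* = 9.9342, y* = 145.625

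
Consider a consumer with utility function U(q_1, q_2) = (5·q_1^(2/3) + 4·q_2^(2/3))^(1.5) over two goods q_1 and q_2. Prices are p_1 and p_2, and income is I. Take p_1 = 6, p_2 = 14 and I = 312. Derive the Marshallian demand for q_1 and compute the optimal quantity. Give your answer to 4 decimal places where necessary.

q_1* = 47.5302

Numerically q_2/q_1 = 0.040303, so q_1* = 312/(6 + 14·0.040303) = 47.5302.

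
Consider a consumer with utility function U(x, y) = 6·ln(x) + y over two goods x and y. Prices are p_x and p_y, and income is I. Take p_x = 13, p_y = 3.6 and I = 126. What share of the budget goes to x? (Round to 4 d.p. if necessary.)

Set MRS = p_x/p_y: (6/x)/1 = p_x/p_y.
So x*(p_x,p_y) = 6·p_y/p_x, independent of income; and y* = (I − 6·p_y)/p_y.
At the given prices: x* = 6·3.6/13 = 1.6615, and y* = 29.
Expenditure on x: 13·1.6615 = 21.6; share = 0.1714.

share on x = 0.1714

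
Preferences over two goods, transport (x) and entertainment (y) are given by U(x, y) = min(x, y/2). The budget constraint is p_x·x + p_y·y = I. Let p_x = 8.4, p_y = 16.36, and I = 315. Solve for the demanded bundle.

With perfect complements, no substitution: consume in ratio x:y = 1:2.
Budget: p_x·x + p_y·2·x = I, so (p_x + 2·p_y)·x = I.
Demand: x*(p_x,p_y,I) = I/(p_x + 2·p_y), y* = 2·I/(p_x + 2·p_y).
Here 8.4 + 2·16.36 = 41.12, giving x* = 7.6605 and y* = 15.321.

x* = 7.6605, y* = 15.321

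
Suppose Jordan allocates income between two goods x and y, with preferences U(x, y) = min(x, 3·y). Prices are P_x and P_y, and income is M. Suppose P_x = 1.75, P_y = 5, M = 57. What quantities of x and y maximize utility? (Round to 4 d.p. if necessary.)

With perfect complements, no substitution: consume in ratio x:y = 3:1.
Budget: P_x·x + P_y·(1/3)·x = M, so (3·P_x + P_y)·x = 3·M.
Demand: x*(P_x,P_y,M) = 3·M/(3·P_x + P_y), y* = M/(3·P_x + P_y).
Here 3·1.75 + 5 = 10.25, giving x* = 16.6829 and y* = 5.561.

x* = 16.6829, y* = 5.561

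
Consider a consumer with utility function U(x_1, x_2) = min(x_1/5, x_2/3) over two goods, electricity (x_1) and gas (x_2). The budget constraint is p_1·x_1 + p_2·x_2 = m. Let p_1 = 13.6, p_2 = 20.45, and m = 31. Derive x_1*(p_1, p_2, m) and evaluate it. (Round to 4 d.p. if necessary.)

Leontief preferences: the optimum is at the kink where x_1/5 = x_2/3, i.e. x_2 = (3/5)·x_1.
Budget: p_1·x_1 + p_2·(3/5)·x_1 = m, so (5·p_1 + 3·p_2)·x_1 = 5·m.
Demand: x_1*(p_1,p_2,m) = 5·m/(5·p_1 + 3·p_2), x_2* = 3·m/(5·p_1 + 3·p_2).
Here 5·13.6 + 3·20.45 = 129.35, giving x_1* = 1.1983.

x_1* = 1.1983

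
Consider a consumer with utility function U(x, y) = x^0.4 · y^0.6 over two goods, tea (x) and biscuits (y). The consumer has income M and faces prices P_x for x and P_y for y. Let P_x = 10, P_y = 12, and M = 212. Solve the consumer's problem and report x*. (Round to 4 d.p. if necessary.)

Tangency: MRS = (2/3)·y/x = P_x/P_y.
Rearranging, P_y·y = (3/2)·P_x·x. Substituting into the budget gives P_x·x·(1 + (3/2)) = M.
Demand: x*(P_x,P_y,M) = 0.4·M/P_x and y* = 0.6·M/P_y.
At P_x=10, P_y=12, M=212: x* = 0.4·212/10 = 8.48.

x* = 8.48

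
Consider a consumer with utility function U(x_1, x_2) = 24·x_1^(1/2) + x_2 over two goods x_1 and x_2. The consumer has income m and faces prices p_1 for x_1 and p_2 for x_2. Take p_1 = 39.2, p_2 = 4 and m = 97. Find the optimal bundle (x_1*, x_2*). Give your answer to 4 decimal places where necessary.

x_1* = 1.4994, x_2* = 9.5561

Thus x_1* = (12·p_2/p_1)² — independent of m — with the rest of income spent on x_2.
Plugging in: x_1* = (12·4/39.2)² = 1.4994, x_2* = 9.5561.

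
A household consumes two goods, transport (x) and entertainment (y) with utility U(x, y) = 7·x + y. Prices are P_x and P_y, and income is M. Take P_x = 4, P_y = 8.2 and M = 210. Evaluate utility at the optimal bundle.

x gives more utility per dollar, so spend all income on x: x* = M/P_x, y* = 0.
Numerically: x* = 52.5, y* = 0.
Utility at the optimum: U(52.5, 0) = 367.5.

V = 367.5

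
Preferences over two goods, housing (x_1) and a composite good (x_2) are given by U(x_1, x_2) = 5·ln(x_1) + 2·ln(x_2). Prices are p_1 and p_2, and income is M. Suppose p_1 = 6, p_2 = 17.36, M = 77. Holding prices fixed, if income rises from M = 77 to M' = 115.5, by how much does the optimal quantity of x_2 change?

Tangency: MRS = (5/2)·x_2/x_1 = p_1/p_2.
So 5·p_2·x_2 = 2·p_1·x_1; combined with the budget, a share 5/7 of income goes to x_1.
Demand: x_1*(p_1,p_2,M) = 5/7·M/p_1 and x_2* = 2/7·M/p_2.
At p_1=6, p_2=17.36, M=77: x_2* = 2/7·77/17.36 = 1.2673.
At M' = 115.5: x_2* = 1.9009. Change: 1.9009 − 1.2673 = 0.6336.

Δx_2* = 0.6336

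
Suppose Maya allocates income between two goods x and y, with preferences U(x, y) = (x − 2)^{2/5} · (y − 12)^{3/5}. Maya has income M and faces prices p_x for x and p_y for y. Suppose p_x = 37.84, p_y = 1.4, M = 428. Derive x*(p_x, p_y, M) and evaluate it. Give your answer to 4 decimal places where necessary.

MRS = (2/3)·(y−12)/(x−2). Tangency with p_x/p_y gives y−12 = (3/2)·(p_x/p_y)·(x−2).
After buying the subsistence bundle (2, 12), a share 0.4 of the remaining income goes to x: x* = 2 + 0.4·(M − 2p_x − 12p_y)/p_x.
Discretionary income = 428 − 2·37.84 − 12·1.4 = 335.52; x* = 2 + 0.4·335.52/37.84 = 5.5467.

x* = 5.5467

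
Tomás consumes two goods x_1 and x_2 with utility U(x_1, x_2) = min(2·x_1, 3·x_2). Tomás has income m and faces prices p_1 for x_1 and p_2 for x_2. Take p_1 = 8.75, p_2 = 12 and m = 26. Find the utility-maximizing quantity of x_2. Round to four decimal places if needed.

Leontief preferences: the optimum is at the kink where x_1/3 = x_2/2, i.e. x_2 = (2/3)·x_1.
Budget: p_1·x_1 + p_2·(2/3)·x_1 = m, so (3·p_1 + 2·p_2)·x_1 = 3·m.
Demand: x_1*(p_1,p_2,m) = 3·m/(3·p_1 + 2·p_2), x_2* = 2·m/(3·p_1 + 2·p_2).
Here 3·8.75 + 2·12 = 50.25, giving x_2* = 1.0348.

x_2* = 1.0348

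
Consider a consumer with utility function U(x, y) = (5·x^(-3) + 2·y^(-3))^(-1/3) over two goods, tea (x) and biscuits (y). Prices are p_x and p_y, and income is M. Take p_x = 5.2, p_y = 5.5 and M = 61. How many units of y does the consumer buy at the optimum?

y* = 5.0284

MRS = MU_x/MU_y = (5/2)·(y/x)^(4). Set equal to p_x/p_y.
Hence y/x = ((2/5)·p_x/p_y)^(1/(4)), i.e. raised to the 0.25 power.
With the ratio pinned down, the budget gives x* = M/(p_x + p_y·(y/x)) and y* = (y/x)·x*.
Numerically y/x = 0.784197, so x* = 61/(5.2 + 5.5·0.784197) = 6.4122 and y* = 0.784197·6.4122 = 5.0284.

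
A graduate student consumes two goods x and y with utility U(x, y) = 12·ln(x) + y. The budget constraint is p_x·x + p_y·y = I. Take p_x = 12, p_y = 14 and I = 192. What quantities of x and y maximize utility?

Set MRS = p_x/p_y: (12/x)/1 = p_x/p_y.
So x*(p_x,p_y) = 12·p_y/p_x, independent of income; and y* = (I − 12·p_y)/p_y.
At the given prices: x* = 12·14/12 = 14, and y* = 1.7143.

x* = 14, y* = 1.7143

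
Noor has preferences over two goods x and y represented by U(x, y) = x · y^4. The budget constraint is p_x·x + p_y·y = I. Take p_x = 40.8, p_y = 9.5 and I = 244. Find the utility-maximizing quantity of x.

x* = 1.1961

The MRS is (1/4)·y/x. Set MRS = p_x/p_y.
So p_y·y = 4·p_x·x; combined with the budget, a share 0.2 of income goes to x.
Demand: x*(p_x,p_y,I) = 0.2·I/p_x and y* = 0.8·I/p_y.
At p_x=40.8, p_y=9.5, I=244: x* = 0.2·244/40.8 = 1.1961.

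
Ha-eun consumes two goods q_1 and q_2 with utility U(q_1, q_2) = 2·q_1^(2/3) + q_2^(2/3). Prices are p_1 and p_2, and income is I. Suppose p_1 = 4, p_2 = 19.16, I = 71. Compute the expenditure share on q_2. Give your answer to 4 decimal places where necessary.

MU_q_1 ∝ 2·q_1^(-1/3), MU_q_2 ∝ q_2^(-1/3), so MRS = 2·(q_2/q_1)^(1/3) = p_1/p_2.
Hence q_2/q_1 = ((1/2)·p_1/p_2)^(1/(1/3)), i.e. raised to the 3 power.
With the ratio pinned down, the budget gives q_1* = I/(p_1 + p_2·(q_2/q_1)) and q_2* = (q_2/q_1)·q_1*.
Numerically q_2/q_1 = 0.001137, so q_1* = 71/(4 + 19.16·0.001137) = 17.6538 and q_2* = 0.001137·17.6538 = 0.0201.
Expenditure on q_2: 19.16·0.0201 = 0.3847; share = 0.0054.

share on q_2 = 0.0054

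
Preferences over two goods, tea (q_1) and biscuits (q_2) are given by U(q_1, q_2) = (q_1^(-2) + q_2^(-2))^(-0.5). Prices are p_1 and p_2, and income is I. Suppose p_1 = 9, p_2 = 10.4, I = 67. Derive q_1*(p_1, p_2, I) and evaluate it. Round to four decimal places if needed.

q_1* = 3.543

MRS = MU_q_1/MU_q_2 = (q_2/q_1)^(3). Set equal to p_1/p_2.
Hence q_2/q_1 = (p_1/p_2)^(1/(3)), i.e. raised to the 1/3 power.
With the ratio pinned down, the budget gives q_1* = I/(p_1 + p_2·(q_2/q_1)) and q_2* = (q_2/q_1)·q_1*.
Numerically q_2/q_1 = 0.952949, so q_1* = 67/(9 + 10.4·0.952949) = 3.543.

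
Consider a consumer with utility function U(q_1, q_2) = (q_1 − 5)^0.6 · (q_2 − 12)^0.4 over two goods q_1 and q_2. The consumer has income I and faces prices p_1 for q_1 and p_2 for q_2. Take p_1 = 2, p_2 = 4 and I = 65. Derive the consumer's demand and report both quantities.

MRS = (3/2)·(q_2−12)/(q_1−5). Tangency with p_1/p_2 gives q_2−12 = (2/3)·(p_1/p_2)·(q_1−5).
After buying the subsistence bundle (5, 12), a share 0.6 of the remaining income goes to q_1: q_1* = 5 + 0.6·(I − 5p_1 − 12p_2)/p_1.
Discretionary income = 65 − 5·2 − 12·4 = 7; q_1* = 5 + 0.6·7/2 = 7.1; q_2* = 12 + 0.4·7/4 = 12.7.

q_1* = 7.1, q_2* = 12.7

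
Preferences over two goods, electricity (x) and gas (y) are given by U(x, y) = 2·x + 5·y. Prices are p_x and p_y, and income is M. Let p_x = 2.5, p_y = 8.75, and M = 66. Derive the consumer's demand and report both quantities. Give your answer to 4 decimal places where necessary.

Perfect substitutes: compare marginal utility per dollar. 2/p_x vs 5/p_y → 0.8 vs 0.5714.
x gives more utility per dollar, so spend all income on x: x* = M/p_x, y* = 0.
Numerically: x* = 26.4, y* = 0.

x* = 26.4, y* = 0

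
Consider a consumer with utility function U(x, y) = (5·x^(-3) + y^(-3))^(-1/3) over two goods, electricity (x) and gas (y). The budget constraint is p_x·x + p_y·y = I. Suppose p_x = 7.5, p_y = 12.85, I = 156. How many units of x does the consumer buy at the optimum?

x* = 10.3924

MRS = MU_x/MU_y = 5·(y/x)^(4). Set equal to p_x/p_y.
Solve for the ratio: y/x = [(1/5)·p_x/p_y]^(0.25).
Substitute y = (y/x)·x into the budget: x* = I/(p_x + p_y·(y/x)).
Numerically y/x = 0.584517, so x* = 156/(7.5 + 12.85·0.584517) = 10.3924.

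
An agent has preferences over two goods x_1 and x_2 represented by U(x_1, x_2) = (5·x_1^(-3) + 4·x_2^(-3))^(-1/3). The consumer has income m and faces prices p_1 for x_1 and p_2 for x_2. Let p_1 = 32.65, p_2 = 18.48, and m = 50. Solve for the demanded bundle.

x_1* = 0.947, x_2* = 1.0325

MU_x_1 ∝ 5·x_1^(-4), MU_x_2 ∝ 4·x_2^(-4), so MRS = (5/4)·(x_2/x_1)^(4) = p_1/p_2.
Hence x_2/x_1 = ((4/5)·p_1/p_2)^(1/(4)), i.e. raised to the 0.25 power.
Substitute x_2 = (x_2/x_1)·x_1 into the budget: x_1* = m/(p_1 + p_2·(x_2/x_1)).
Numerically x_2/x_1 = 1.090355, so x_1* = 50/(32.65 + 18.48·1.090355) = 0.947 and x_2* = 1.090355·0.947 = 1.0325.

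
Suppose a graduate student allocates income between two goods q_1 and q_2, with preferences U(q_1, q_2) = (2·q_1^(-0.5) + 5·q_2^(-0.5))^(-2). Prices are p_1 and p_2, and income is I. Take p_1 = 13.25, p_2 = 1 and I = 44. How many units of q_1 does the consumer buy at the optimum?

MU_q_1 ∝ 2·q_1^(-1.5), MU_q_2 ∝ 5·q_2^(-1.5), so MRS = (2/5)·(q_2/q_1)^(1.5) = p_1/p_2.
Hence q_2/q_1 = ((5/2)·p_1/p_2)^(1/(1.5)), i.e. raised to the 2/3 power.
With the ratio pinned down, the budget gives q_1* = I/(p_1 + p_2·(q_2/q_1)) and q_2* = (q_2/q_1)·q_1*.
Numerically q_2/q_1 = 10.314241, so q_1* = 44/(13.25 + 1·10.314241) = 1.8672.

q_1* = 1.8672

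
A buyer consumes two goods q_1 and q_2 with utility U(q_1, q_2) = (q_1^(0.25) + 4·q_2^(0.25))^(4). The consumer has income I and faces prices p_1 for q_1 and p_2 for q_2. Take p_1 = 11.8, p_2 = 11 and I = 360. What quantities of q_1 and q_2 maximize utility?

q_1* = 4.0678, q_2* = 28.3636

MU_q_1 ∝ q_1^(-0.75), MU_q_2 ∝ 4·q_2^(-0.75), so MRS = (1/4)·(q_2/q_1)^(0.75) = p_1/p_2.
Hence q_2/q_1 = (4·p_1/p_2)^(1/(0.75)), i.e. raised to the 4/3 power.
With the ratio pinned down, the budget gives q_1* = I/(p_1 + p_2·(q_2/q_1)) and q_2* = (q_2/q_1)·q_1*.
Numerically q_2/q_1 = 6.97267, so q_1* = 360/(11.8 + 11·6.97267) = 4.0678 and q_2* = 6.97267·4.0678 = 28.3636.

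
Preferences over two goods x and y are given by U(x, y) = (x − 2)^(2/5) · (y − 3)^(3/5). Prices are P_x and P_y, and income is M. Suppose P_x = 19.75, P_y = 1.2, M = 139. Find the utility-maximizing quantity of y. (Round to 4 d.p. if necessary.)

After buying the subsistence bundle (2, 3), a share 0.4 of the remaining income goes to x: x* = 2 + 0.4·(M − 2P_x − 3P_y)/P_x.
Discretionary income = 139 − 2·19.75 − 3·1.2 = 95.9; y* = 3 + 0.6·95.9/1.2 = 50.95.

y* = 50.95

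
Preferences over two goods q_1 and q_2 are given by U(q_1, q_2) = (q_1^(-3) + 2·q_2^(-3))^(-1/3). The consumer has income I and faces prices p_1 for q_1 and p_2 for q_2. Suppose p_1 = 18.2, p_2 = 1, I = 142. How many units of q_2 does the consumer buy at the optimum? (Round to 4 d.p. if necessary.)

From the CES first-order condition, (1/2)·(q_2/q_1)^(4) = p_1/p_2.
Solve for the ratio: q_2/q_1 = [2·p_1/p_2]^(0.25).
Substitute q_2 = (q_2/q_1)·q_1 into the budget: q_1* = I/(p_1 + p_2·(q_2/q_1)).
Numerically q_2/q_1 = 2.456266, so q_1* = 142/(18.2 + 1·2.456266) = 6.8744 and q_2* = 2.456266·6.8744 = 16.8854.

q_2* = 16.8854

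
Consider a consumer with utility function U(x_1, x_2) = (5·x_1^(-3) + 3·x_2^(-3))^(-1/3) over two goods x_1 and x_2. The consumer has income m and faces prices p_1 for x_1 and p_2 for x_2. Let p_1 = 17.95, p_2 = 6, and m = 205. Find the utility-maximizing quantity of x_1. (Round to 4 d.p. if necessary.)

From the CES first-order condition, (5/3)·(x_2/x_1)^(4) = p_1/p_2.
Solve for the ratio: x_2/x_1 = [(3/5)·p_1/p_2]^(0.25).
With the ratio pinned down, the budget gives x_1* = m/(p_1 + p_2·(x_2/x_1)) and x_2* = (x_2/x_1)·x_1*.
Numerically x_2/x_1 = 1.157487, so x_1* = 205/(17.95 + 6·1.157487) = 8.2346.

x_1* = 8.2346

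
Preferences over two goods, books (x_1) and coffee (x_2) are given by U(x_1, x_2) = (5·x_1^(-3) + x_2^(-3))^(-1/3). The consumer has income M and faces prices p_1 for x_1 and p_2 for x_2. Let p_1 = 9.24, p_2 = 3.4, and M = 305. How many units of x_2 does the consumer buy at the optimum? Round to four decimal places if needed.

Substitute x_2 = (x_2/x_1)·x_1 into the budget: x_1* = M/(p_1 + p_2·(x_2/x_1)).
Numerically x_2/x_1 = 0.858629, so x_1* = 305/(9.24 + 3.4·0.858629) = 25.0836 and x_2* = 0.858629·25.0836 = 21.5375.

x_2* = 21.5375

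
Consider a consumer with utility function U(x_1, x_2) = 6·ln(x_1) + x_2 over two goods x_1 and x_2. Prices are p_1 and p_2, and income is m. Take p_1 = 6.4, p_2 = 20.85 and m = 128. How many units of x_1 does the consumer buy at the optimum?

So x_1*(p_1,p_2) = 6·p_2/p_1, independent of income; and x_2* = (m − 6·p_2)/p_2.
At the given prices: x_1* = 6·20.85/6.4 = 19.5469.

x_1* = 19.5469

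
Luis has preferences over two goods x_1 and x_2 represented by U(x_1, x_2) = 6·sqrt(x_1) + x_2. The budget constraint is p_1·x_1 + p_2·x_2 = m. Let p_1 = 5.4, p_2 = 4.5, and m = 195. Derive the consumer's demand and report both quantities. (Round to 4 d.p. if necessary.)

x_1* = 6.25, x_2* = 35.8333

Utility is quasi-linear in x_2; the FOC for x_1 is 3/√x_1 = p_1/p_2.
Thus x_1* = (3·p_2/p_1)² — independent of m — with the rest of income spent on x_2.
Plugging in: x_1* = (3·4.5/5.4)² = 6.25, x_2* = 35.8333.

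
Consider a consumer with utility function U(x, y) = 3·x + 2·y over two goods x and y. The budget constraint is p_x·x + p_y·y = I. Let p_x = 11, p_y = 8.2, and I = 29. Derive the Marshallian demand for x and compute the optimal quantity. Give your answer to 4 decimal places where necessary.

x* = 2.6364

x gives more utility per dollar, so spend all income on x: x* = I/p_x, y* = 0.
Numerically: x* = 2.6364, y* = 0.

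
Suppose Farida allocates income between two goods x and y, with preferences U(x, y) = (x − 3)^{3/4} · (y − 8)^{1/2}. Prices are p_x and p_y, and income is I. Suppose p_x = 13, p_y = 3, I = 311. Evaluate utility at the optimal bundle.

V = 35.7841

After buying the subsistence bundle (3, 8), a share 0.6 of the remaining income goes to x: x* = 3 + 0.6·(I − 3p_x − 8p_y)/p_x.
Discretionary income = 311 − 3·13 − 8·3 = 248; x* = 3 + 0.6·248/13 = 14.4462; y* = 8 + 0.4·248/3 = 41.0667.
Utility at the optimum: U(14.4462, 41.0667) = 35.7841.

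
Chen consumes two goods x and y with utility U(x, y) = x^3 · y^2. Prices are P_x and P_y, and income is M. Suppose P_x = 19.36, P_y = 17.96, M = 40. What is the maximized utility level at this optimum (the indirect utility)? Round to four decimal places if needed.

V = 1.512

MU_x/MU_y = (3·y)/(2·x); tangency sets this equal to P_x/P_y.
Rearranging, P_y·y = (2/3)·P_x·x. Substituting into the budget gives P_x·x·(1 + (2/3)) = M.
Demand: x*(P_x,P_y,M) = 0.6·M/P_x and y* = 0.4·M/P_y.
At P_x=19.36, P_y=17.96, M=40: x* = 0.6·40/19.36 = 1.2397, y* = 0.8909.
Utility at the optimum: U(1.2397, 0.8909) = 1.512.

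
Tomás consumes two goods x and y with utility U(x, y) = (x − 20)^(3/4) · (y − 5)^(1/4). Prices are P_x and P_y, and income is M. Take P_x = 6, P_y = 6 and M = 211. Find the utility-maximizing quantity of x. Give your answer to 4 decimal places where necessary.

x* = 27.625

MRS = 3·(y−5)/(x−20). Tangency with P_x/P_y gives y−5 = (1/3)·(P_x/P_y)·(x−20).
After buying the subsistence bundle (20, 5), a share 0.75 of the remaining income goes to x: x* = 20 + 0.75·(M − 20P_x − 5P_y)/P_x.
Discretionary income = 211 − 20·6 − 5·6 = 61; x* = 20 + 0.75·61/6 = 27.625.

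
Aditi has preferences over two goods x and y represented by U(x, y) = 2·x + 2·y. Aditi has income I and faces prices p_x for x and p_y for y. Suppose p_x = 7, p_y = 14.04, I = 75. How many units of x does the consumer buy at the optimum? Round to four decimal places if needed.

x* = 10.7143

Linear utility — the consumer picks whichever good has higher MU/price: 2/7 = 0.2857 vs 2/14.04 = 0.1425.
x gives more utility per dollar, so spend all income on x: x* = I/p_x, y* = 0.
Numerically: x* = 10.7143, y* = 0.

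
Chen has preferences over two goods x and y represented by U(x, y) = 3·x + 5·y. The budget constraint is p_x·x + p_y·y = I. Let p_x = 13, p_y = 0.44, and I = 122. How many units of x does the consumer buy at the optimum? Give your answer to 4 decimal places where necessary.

Perfect substitutes: compare marginal utility per dollar. 3/p_x vs 5/p_y → 0.2308 vs 11.3636.
y gives more utility per dollar, so spend all income on y: y* = I/p_y, x* = 0.
Numerically: x* = 0, y* = 277.2727.

x* = 0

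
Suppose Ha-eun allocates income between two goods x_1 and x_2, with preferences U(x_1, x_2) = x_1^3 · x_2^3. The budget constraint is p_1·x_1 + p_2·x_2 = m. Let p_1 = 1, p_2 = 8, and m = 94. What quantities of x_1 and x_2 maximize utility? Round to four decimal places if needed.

x_1* = 47, x_2* = 5.875

MU_x_1/MU_x_2 = (3·x_2)/(3·x_1); tangency sets this equal to p_1/p_2.
Rearranging, p_2·x_2 = p_1·x_1. Substituting into the budget gives p_1·x_1·(1 + 1) = m.
Demand: x_1*(p_1,p_2,m) = 0.5·m/p_1 and x_2* = 0.5·m/p_2.
At p_1=1, p_2=8, m=94: x_1* = 0.5·94/1 = 47, x_2* = 5.875.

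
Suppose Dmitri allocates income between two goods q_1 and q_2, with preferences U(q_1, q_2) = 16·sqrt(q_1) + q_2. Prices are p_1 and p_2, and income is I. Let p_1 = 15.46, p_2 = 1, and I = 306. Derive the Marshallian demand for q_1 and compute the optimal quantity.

q_1* = 0.2678

Thus q_1* = (8·p_2/p_1)² — independent of I — with the rest of income spent on q_2.
Plugging in: q_1* = (8·1/15.46)² = 0.2678.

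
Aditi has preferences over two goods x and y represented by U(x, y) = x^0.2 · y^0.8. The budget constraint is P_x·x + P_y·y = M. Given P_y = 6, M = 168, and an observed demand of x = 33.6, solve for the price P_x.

MU_x/MU_y = (0.2·y)/(0.8·x); tangency sets this equal to P_x/P_y.
Rearranging, P_y·y = 4·P_x·x. Substituting into the budget gives P_x·x·(1 + 4) = M.
Demand: x*(P_x,P_y,M) = 0.2·M/P_x and y* = 0.8·M/P_y.
Set x* = 33.6 in the demand function and solve for P_x: P_x = 1.

P_x = 1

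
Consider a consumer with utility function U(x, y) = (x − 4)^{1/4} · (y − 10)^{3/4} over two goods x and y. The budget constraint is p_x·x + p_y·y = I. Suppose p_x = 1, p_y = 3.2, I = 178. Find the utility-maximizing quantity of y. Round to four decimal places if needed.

Let x' = x−4, y' = y−10. MRS = (1/3)·y'/x' = p_x/p_y.
After buying the subsistence bundle (4, 10), a share 0.25 of the remaining income goes to x: x* = 4 + 0.25·(I − 4p_x − 10p_y)/p_x.
Discretionary income = 178 − 4·1 − 10·3.2 = 142; y* = 10 + 0.75·142/3.2 = 43.2812.

y* = 43.2812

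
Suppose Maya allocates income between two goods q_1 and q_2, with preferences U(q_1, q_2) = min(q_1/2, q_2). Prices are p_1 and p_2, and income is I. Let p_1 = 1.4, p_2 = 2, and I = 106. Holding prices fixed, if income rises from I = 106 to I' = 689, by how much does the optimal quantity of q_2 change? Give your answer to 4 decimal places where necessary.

Δq_2* = 121.4583

With perfect complements, no substitution: consume in ratio q_1:q_2 = 2:1.
Budget: p_1·q_1 + p_2·(1/2)·q_1 = I, so (2·p_1 + p_2)·q_1 = 2·I.
Demand: q_1*(p_1,p_2,I) = 2·I/(2·p_1 + p_2), q_2* = I/(2·p_1 + p_2).
Here 2·1.4 + 2 = 4.8, giving q_2* = 22.0833.
At I' = 689: q_2* = 143.5417. Change: 143.5417 − 22.0833 = 121.4583.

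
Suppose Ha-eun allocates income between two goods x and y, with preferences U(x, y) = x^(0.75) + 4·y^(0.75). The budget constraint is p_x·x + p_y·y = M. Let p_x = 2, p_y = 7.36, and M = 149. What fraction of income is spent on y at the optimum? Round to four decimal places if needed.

MRS = MU_x/MU_y = (1/4)·(y/x)^(0.25). Set equal to p_x/p_y.
Solve for the ratio: y/x = [4·p_x/p_y]^(4).
Substitute y = (y/x)·x into the budget: x* = M/(p_x + p_y·(y/x)).
Numerically y/x = 1.395882, so x* = 149/(2 + 7.36·1.395882) = 12.1398 and y* = 1.395882·12.1398 = 16.9457.
Expenditure on y: 7.36·16.9457 = 124.7204; share = 0.837.

share on y = 0.837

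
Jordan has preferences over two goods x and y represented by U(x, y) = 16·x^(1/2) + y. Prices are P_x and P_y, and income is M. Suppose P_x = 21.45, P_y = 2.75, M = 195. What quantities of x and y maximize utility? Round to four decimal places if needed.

x* = 1.0519, y* = 62.704

Utility is quasi-linear in y; the FOC for x is 8/√x = P_x/P_y.
Solve: √x = 8·P_y/P_x, so x*(P_x,P_y) = (8·P_y/P_x)², and y* = (M − P_x·x*)/P_y.
Plugging in: x* = (8·2.75/21.45)² = 1.0519, y* = 62.704.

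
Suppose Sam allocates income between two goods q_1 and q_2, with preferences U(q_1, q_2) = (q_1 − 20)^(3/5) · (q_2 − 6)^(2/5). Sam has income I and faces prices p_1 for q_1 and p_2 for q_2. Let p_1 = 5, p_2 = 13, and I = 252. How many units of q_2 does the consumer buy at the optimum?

This is Cobb-Douglas in (q_1−20, q_2−6): tangency gives 0.6·p_2·(q_2−6) = 0.4·p_1·(q_1−20).
After buying the subsistence bundle (20, 6), a share 0.6 of the remaining income goes to q_1: q_1* = 20 + 0.6·(I − 20p_1 − 6p_2)/p_1.
Discretionary income = 252 − 20·5 − 6·13 = 74; q_2* = 6 + 0.4·74/13 = 8.2769.

q_2* = 8.2769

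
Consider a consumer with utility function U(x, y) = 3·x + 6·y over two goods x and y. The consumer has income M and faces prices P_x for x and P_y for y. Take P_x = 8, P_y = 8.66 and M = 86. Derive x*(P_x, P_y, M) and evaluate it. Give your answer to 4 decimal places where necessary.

x* = 0

Linear utility — the consumer picks whichever good has higher MU/price: 3/8 = 0.375 vs 6/8.66 = 0.6928.
y gives more utility per dollar, so spend all income on y: y* = M/P_y, x* = 0.
Numerically: x* = 0, y* = 9.9307.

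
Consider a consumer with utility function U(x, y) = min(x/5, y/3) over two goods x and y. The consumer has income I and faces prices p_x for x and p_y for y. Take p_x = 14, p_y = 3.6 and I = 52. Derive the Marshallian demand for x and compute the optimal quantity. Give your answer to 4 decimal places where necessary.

With perfect complements, no substitution: consume in ratio x:y = 5:3.
Budget: p_x·x + p_y·(3/5)·x = I, so (5·p_x + 3·p_y)·x = 5·I.
Demand: x*(p_x,p_y,I) = 5·I/(5·p_x + 3·p_y), y* = 3·I/(5·p_x + 3·p_y).
Here 5·14 + 3·3.6 = 80.8, giving x* = 3.2178.

x* = 3.2178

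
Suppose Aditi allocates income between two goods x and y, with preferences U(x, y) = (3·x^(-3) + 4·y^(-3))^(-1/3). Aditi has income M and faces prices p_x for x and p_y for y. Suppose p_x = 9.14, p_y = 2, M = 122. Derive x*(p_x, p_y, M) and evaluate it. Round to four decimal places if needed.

MRS = MU_x/MU_y = (3/4)·(y/x)^(4). Set equal to p_x/p_y.
Hence y/x = ((4/3)·p_x/p_y)^(1/(4)), i.e. raised to the 0.25 power.
With the ratio pinned down, the budget gives x* = M/(p_x + p_y·(y/x)) and y* = (y/x)·x*.
Numerically y/x = 1.571136, so x* = 122/(9.14 + 2·1.571136) = 9.933.

x* = 9.933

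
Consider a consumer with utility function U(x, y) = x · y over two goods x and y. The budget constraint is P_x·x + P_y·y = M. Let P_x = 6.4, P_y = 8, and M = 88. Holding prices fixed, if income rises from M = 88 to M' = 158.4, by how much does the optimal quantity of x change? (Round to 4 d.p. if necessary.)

Δx* = 5.5

MU_x/MU_y = (y)/(x); tangency sets this equal to P_x/P_y.
Rearranging, P_y·y = P_x·x. Substituting into the budget gives P_x·x·(1 + 1) = M.
Demand: x*(P_x,P_y,M) = 0.5·M/P_x and y* = 0.5·M/P_y.
At P_x=6.4, P_y=8, M=88: x* = 0.5·88/6.4 = 6.875.
At M' = 158.4: x* = 12.375. Change: 12.375 − 6.875 = 5.5.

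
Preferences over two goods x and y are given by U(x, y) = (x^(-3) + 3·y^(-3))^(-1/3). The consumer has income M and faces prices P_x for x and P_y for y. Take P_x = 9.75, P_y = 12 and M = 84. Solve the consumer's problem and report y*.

Substitute y = (y/x)·x into the budget: x* = M/(P_x + P_y·(y/x)).
Numerically y/x = 1.2495, so x* = 84/(9.75 + 12·1.2495) = 3.3948 and y* = 1.2495·3.3948 = 4.2418.

y* = 4.2418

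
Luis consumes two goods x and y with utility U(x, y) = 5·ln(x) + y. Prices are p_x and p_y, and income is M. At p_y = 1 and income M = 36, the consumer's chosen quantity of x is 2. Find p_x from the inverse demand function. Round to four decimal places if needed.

Set MRS = p_x/p_y: (5/x)/1 = p_x/p_y.
So x*(p_x,p_y) = 5·p_y/p_x, independent of income; and y* = (M − 5·p_y)/p_y.
Set x* = 2 in the demand function and solve for p_x: p_x = 2.5.

p_x = 2.5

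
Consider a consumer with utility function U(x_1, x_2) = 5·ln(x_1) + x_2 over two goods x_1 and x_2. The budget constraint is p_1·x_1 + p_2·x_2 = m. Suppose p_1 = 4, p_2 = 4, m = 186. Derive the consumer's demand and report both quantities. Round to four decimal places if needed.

x_1* = 5, x_2* = 41.5

MU_x_1 = 5/x_1, MU_x_2 = 1. Tangency: 5/x_1 = p_1/p_2.
So x_1*(p_1,p_2) = 5·p_2/p_1, independent of income; and x_2* = (m − 5·p_2)/p_2.
At the given prices: x_1* = 5·4/4 = 5, and x_2* = 41.5.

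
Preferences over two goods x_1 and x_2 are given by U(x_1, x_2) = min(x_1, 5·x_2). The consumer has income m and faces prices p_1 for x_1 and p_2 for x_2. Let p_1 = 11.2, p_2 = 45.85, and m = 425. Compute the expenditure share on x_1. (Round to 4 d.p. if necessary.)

share on x_1 = 0.5498

Leontief preferences: the optimum is at the kink where x_1/5 = x_2/1, i.e. x_2 = (1/5)·x_1.
Budget: p_1·x_1 + p_2·(1/5)·x_1 = m, so (5·p_1 + p_2)·x_1 = 5·m.
Demand: x_1*(p_1,p_2,m) = 5·m/(5·p_1 + p_2), x_2* = m/(5·p_1 + p_2).
Here 5·11.2 + 45.85 = 101.85, giving x_1* = 20.864 and x_2* = 4.1728.
Expenditure on x_1: 11.2·20.864 = 233.677; share = 0.5498.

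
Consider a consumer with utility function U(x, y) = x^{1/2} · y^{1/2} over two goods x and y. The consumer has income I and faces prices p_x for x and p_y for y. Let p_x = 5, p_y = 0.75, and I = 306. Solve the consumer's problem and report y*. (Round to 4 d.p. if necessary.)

At p_x=5, p_y=0.75, I=306: y* = 0.5·306/0.75 = 204.

y* = 204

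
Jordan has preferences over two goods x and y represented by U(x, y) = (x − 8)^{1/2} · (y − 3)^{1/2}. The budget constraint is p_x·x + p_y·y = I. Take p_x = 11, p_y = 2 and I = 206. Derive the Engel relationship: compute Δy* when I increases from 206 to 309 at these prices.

Δy* = 25.75

After buying the subsistence bundle (8, 3), a share 0.5 of the remaining income goes to x: x* = 8 + 0.5·(I − 8p_x − 3p_y)/p_x.
Discretionary income = 206 − 8·11 − 3·2 = 112; y* = 3 + 0.5·112/2 = 31.
At I' = 309: y* = 56.75. Change: 56.75 − 31 = 25.75.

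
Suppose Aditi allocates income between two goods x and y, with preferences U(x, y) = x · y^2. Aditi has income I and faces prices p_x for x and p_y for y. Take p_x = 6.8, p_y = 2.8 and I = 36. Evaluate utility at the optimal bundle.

V = 129.6519

At p_x=6.8, p_y=2.8, I=36: x* = 1/3·36/6.8 = 1.7647, y* = 8.5714.
Utility at the optimum: U(1.7647, 8.5714) = 129.6519.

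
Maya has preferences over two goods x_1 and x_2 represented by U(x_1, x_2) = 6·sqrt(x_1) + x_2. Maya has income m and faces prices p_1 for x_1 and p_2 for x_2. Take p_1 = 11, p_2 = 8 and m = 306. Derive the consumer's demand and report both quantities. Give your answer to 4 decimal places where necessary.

x_1* = 4.7603, x_2* = 31.7045

Utility is quasi-linear in x_2; the FOC for x_1 is 3/√x_1 = p_1/p_2.
Solve: √x_1 = 3·p_2/p_1, so x_1*(p_1,p_2) = (3·p_2/p_1)², and x_2* = (m − p_1·x_1*)/p_2.
Plugging in: x_1* = (3·8/11)² = 4.7603, x_2* = 31.7045.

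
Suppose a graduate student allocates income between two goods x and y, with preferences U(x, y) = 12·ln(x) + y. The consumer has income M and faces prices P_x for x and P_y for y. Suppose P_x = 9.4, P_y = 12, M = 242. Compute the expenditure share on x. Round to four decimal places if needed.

Set MRS = P_x/P_y: (12/x)/1 = P_x/P_y.
So x*(P_x,P_y) = 12·P_y/P_x, independent of income; and y* = (M − 12·P_y)/P_y.
At the given prices: x* = 12·12/9.4 = 15.3191, and y* = 8.1667.
Expenditure on x: 9.4·15.3191 = 144; share = 0.595.

share on x = 0.595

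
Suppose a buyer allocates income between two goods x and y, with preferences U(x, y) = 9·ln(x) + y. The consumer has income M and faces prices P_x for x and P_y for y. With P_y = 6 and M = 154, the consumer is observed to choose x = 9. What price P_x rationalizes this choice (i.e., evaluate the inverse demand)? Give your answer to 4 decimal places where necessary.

Set MRS = P_x/P_y: (9/x)/1 = P_x/P_y.
So x*(P_x,P_y) = 9·P_y/P_x, independent of income; and y* = (M − 9·P_y)/P_y.
Set x* = 9 in the demand function and solve for P_x: P_x = 6.

P_x = 6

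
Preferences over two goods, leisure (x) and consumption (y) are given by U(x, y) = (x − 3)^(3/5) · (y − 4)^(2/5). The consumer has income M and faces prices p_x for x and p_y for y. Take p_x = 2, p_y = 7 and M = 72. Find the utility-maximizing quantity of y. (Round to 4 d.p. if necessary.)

y* = 6.1714

MRS = (3/2)·(y−4)/(x−3). Tangency with p_x/p_y gives y−4 = (2/3)·(p_x/p_y)·(x−3).
After buying the subsistence bundle (3, 4), a share 0.6 of the remaining income goes to x: x* = 3 + 0.6·(M − 3p_x − 4p_y)/p_x.
Discretionary income = 72 − 3·2 − 4·7 = 38; y* = 4 + 0.4·38/7 = 6.1714.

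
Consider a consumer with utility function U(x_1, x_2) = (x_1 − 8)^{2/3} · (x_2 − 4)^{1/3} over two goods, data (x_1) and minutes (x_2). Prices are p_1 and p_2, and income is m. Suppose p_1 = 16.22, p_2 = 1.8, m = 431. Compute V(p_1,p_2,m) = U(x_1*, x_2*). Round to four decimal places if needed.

MRS = 2·(x_2−4)/(x_1−8). Tangency with p_1/p_2 gives x_2−4 = (1/2)·(p_1/p_2)·(x_1−8).
After buying the subsistence bundle (8, 4), a share 2/3 of the remaining income goes to x_1: x_1* = 8 + 2/3·(m − 8p_1 − 4p_2)/p_1.
Discretionary income = 431 − 8·16.22 − 4·1.8 = 294.04; x_1* = 8 + 2/3·294.04/16.22 = 20.0855; x_2* = 4 + 1/3·294.04/1.8 = 58.4519.
Utility at the optimum: U(20.0855, 58.4519) = 19.9609.

V = 19.9609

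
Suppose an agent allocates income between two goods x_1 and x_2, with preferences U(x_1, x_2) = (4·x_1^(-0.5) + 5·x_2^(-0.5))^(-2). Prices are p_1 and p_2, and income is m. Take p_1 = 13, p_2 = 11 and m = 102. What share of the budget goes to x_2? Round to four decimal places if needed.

MU_x_1 ∝ 4·x_1^(-1.5), MU_x_2 ∝ 5·x_2^(-1.5), so MRS = (4/5)·(x_2/x_1)^(1.5) = p_1/p_2.
Hence x_2/x_1 = ((5/4)·p_1/p_2)^(1/(1.5)), i.e. raised to the 2/3 power.
With the ratio pinned down, the budget gives x_1* = m/(p_1 + p_2·(x_2/x_1)) and x_2* = (x_2/x_1)·x_1*.
Numerically x_2/x_1 = 1.297101, so x_1* = 102/(13 + 11·1.297101) = 3.7406 and x_2* = 1.297101·3.7406 = 4.852.
Expenditure on x_2: 11·4.852 = 53.3718; share = 0.5233.

share on x_2 = 0.5233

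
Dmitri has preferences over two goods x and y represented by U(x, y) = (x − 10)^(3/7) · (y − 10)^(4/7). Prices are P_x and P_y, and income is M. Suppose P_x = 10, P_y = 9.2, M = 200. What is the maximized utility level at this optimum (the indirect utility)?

Let x' = x−10, y' = y−10. MRS = (3/4)·y'/x' = P_x/P_y.
Substituting into the budget: x* = 10 + 3/7·(M − 10·P_x − 10·P_y)/P_x, and y* = 10 + 4/7·(…)/P_y.
Discretionary income = 200 − 10·10 − 10·9.2 = 8; x* = 10 + 3/7·8/10 = 10.3429; y* = 10 + 4/7·8/9.2 = 10.4969.
Utility at the optimum: U(10.3429, 10.4969) = 0.4238.

V = 0.4238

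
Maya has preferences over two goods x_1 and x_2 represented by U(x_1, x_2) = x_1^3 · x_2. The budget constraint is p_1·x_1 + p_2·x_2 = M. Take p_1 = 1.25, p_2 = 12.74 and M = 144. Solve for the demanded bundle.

x_1* = 86.4, x_2* = 2.8257

MU_x_1/MU_x_2 = (3·x_2)/(x_1); tangency sets this equal to p_1/p_2.
Rearranging, p_2·x_2 = (1/3)·p_1·x_1. Substituting into the budget gives p_1·x_1·(1 + (1/3)) = M.
Demand: x_1*(p_1,p_2,M) = 0.75·M/p_1 and x_2* = 0.25·M/p_2.
At p_1=1.25, p_2=12.74, M=144: x_1* = 0.75·144/1.25 = 86.4, x_2* = 2.8257.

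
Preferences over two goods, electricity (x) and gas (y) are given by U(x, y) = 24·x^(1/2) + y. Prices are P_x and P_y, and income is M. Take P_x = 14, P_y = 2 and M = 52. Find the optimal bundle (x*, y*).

x* = 2.9388, y* = 5.4286

Utility is quasi-linear in y; the FOC for x is 12/√x = P_x/P_y.
Thus x* = (12·P_y/P_x)² — independent of M — with the rest of income spent on y.
Plugging in: x* = (12·2/14)² = 2.9388, y* = 5.4286.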